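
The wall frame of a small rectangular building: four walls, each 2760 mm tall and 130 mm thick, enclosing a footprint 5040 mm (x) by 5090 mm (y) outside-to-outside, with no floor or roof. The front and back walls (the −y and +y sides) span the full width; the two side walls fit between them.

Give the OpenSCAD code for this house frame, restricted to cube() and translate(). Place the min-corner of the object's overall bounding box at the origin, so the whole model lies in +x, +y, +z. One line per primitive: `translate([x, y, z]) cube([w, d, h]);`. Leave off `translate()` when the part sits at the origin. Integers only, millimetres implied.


cube([5040, 130, 2760]);
translate([0, 4960, 0]) cube([5040, 130, 2760]);
translate([0, 130, 0]) cube([130, 4830, 2760]);
translate([4910, 130, 0]) cube([130, 4830, 2760]);


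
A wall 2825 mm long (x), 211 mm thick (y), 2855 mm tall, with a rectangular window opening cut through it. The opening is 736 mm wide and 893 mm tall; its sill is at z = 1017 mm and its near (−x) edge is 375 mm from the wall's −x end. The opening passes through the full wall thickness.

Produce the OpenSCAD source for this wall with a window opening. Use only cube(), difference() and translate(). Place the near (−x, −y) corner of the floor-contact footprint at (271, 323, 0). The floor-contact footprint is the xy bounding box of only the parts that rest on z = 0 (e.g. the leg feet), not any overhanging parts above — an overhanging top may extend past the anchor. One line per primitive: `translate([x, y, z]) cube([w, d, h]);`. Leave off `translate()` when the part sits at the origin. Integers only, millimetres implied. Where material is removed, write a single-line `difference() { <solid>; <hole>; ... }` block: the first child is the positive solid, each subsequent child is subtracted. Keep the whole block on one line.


difference() { translate([271, 323, 0]) cube([2825, 211, 2855]); translate([646, 323, 1017]) cube([736, 211, 893]); }


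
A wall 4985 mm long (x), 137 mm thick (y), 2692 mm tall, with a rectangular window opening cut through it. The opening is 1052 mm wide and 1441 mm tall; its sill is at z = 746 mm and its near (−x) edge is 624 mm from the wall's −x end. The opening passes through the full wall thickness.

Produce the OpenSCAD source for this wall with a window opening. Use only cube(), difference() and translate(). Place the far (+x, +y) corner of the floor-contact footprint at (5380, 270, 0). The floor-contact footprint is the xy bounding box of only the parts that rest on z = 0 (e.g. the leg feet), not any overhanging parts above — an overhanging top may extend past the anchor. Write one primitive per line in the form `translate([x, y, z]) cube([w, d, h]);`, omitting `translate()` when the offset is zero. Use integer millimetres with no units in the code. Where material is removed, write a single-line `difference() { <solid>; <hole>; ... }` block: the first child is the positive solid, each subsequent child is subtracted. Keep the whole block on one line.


difference() { translate([395, 133, 0]) cube([4985, 137, 2692]); translate([1019, 133, 746]) cube([1052, 137, 1441]); }


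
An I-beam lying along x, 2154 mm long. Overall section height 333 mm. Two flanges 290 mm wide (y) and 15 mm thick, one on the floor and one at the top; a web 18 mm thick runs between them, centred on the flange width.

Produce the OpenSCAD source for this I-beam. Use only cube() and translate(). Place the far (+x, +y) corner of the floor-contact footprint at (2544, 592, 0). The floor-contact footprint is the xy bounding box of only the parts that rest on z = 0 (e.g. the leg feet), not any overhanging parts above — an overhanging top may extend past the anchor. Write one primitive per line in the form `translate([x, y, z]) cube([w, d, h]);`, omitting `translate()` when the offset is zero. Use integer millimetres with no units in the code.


translate([390, 302, 0]) cube([2154, 290, 15]);
translate([390, 438, 15]) cube([2154, 18, 303]);
translate([390, 302, 318]) cube([2154, 290, 15]);


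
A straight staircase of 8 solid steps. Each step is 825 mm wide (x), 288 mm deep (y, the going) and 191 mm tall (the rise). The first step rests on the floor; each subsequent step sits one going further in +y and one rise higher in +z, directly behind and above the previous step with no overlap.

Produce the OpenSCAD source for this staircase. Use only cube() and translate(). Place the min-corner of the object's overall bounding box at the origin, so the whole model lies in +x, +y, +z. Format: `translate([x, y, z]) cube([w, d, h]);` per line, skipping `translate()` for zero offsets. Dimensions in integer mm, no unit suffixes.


cube([825, 288, 191]);
translate([0, 288, 191]) cube([825, 288, 191]);
translate([0, 576, 382]) cube([825, 288, 191]);
translate([0, 864, 573]) cube([825, 288, 191]);
translate([0, 1152, 764]) cube([825, 288, 191]);
translate([0, 1440, 955]) cube([825, 288, 191]);
translate([0, 1728, 1146]) cube([825, 288, 191]);
translate([0, 2016, 1337]) cube([825, 288, 191]);


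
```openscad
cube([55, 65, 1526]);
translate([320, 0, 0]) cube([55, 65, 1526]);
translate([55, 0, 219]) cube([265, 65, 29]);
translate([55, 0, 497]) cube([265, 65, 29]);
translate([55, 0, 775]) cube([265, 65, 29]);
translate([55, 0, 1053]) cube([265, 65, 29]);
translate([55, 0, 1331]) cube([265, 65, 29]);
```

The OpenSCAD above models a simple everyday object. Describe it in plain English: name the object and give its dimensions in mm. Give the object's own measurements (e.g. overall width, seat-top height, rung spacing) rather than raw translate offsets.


A straight ladder. Two 55×65 mm vertical rails, 1526 mm tall, stand 375 mm apart (outside-to-outside) with their front faces coplanar on the −y side. 5 rungs, each 65 mm deep and 29 mm tall, span between the inner faces of the rails, front faces flush with the rails. The lowest rung's underside is at z = 219 mm and rungs are spaced 278 mm apart (underside to underside).


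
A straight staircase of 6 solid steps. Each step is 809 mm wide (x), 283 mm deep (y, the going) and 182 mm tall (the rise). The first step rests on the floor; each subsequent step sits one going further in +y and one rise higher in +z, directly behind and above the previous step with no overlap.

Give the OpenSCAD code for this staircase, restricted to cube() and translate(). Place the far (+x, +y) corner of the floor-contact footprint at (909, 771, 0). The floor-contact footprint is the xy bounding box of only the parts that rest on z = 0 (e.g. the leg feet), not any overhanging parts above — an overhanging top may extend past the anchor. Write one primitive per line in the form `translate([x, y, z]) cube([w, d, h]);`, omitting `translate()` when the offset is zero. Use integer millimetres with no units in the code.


translate([100, 488, 0]) cube([809, 283, 182]);
translate([100, 771, 182]) cube([809, 283, 182]);
translate([100, 1054, 364]) cube([809, 283, 182]);
translate([100, 1337, 546]) cube([809, 283, 182]);
translate([100, 1620, 728]) cube([809, 283, 182]);
translate([100, 1903, 910]) cube([809, 283, 182]);


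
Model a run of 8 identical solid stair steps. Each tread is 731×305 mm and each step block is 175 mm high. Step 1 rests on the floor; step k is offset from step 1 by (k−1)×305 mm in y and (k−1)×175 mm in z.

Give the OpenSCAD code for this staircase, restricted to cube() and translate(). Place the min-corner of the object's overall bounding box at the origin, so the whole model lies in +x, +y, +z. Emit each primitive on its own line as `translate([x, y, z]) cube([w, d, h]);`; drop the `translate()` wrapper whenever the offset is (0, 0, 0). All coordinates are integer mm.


cube([731, 305, 175]);
translate([0, 305, 175]) cube([731, 305, 175]);
translate([0, 610, 350]) cube([731, 305, 175]);
translate([0, 915, 525]) cube([731, 305, 175]);
translate([0, 1220, 700]) cube([731, 305, 175]);
translate([0, 1525, 875]) cube([731, 305, 175]);
translate([0, 1830, 1050]) cube([731, 305, 175]);
translate([0, 2135, 1225]) cube([731, 305, 175]);


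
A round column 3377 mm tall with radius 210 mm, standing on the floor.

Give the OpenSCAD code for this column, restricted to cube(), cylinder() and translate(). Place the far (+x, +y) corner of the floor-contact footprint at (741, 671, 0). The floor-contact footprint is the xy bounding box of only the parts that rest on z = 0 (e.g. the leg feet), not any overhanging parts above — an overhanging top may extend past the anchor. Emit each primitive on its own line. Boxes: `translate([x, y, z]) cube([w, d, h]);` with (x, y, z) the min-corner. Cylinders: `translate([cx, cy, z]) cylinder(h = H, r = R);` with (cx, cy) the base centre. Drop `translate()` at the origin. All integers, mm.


translate([531, 461, 0]) cylinder(h = 3377, r = 210);


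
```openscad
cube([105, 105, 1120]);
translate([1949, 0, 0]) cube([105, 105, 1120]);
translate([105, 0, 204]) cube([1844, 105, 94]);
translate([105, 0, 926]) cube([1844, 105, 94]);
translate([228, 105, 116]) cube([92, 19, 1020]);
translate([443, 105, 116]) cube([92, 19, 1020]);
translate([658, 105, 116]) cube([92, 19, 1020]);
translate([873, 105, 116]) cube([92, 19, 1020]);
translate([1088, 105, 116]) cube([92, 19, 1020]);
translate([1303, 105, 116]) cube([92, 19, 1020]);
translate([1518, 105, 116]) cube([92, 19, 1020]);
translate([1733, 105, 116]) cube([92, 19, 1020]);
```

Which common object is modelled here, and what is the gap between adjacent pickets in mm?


A fence section. The picket gap is 123 mm.

Two posts, two rails, 8 pickets — a fence section. Span 1844 mm holds 8 pickets of 92 mm with 9 equal gaps: ⌊(1844 − 8·92) / 9⌋ = 123 mm.


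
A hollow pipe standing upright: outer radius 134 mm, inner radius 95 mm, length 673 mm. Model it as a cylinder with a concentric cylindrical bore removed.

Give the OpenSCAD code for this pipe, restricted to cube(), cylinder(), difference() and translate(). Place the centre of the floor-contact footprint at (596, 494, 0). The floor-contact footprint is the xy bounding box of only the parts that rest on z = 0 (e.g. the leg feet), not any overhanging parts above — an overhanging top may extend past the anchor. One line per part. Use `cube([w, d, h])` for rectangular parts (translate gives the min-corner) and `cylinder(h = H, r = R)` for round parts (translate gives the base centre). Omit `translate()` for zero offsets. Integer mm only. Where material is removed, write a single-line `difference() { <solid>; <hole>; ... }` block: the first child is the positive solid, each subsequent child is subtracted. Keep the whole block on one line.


difference() { translate([596, 494, 0]) cylinder(h = 673, r = 134); translate([596, 494, 0]) cylinder(h = 673, r = 95); }


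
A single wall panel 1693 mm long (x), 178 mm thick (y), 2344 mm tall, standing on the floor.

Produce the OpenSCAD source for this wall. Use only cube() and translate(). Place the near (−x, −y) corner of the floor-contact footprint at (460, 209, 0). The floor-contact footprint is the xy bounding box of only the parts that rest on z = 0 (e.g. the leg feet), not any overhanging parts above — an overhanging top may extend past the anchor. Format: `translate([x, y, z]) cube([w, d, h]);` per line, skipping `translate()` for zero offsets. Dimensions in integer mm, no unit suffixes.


translate([460, 209, 0]) cube([1693, 178, 2344]);


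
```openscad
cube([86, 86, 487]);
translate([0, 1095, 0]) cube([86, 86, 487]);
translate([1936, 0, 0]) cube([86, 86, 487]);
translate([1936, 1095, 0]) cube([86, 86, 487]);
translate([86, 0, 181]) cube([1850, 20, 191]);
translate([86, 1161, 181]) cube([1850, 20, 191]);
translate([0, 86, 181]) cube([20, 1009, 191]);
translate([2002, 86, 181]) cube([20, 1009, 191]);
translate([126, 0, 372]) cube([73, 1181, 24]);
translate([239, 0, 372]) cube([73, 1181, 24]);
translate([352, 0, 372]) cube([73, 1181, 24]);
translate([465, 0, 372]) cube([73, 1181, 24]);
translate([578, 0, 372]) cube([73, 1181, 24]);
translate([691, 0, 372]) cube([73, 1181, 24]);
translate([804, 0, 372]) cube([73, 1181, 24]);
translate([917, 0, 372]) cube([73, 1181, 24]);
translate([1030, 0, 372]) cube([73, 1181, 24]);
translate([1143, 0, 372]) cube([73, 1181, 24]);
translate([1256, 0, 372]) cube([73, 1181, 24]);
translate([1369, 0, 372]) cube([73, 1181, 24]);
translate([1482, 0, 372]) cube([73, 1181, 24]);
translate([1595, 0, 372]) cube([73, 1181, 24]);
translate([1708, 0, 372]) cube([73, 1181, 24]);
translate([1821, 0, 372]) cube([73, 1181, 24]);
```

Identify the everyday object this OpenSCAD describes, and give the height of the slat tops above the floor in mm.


A bed frame. The slat-top height is 396 mm.

Four posts, four rails, and a row of slats — a bed frame. Slats sit on the rails at z = 181 + 191 = 372; with slat thickness 24, the top is 396 mm.


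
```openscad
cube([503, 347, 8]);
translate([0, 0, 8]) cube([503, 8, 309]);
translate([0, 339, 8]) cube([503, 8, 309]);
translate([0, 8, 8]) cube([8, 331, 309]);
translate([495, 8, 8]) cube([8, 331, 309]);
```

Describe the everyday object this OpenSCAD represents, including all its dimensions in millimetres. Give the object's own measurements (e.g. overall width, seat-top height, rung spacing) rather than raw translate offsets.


An open-topped rectangular box: outside dimensions 503×347×317 mm, with a uniform wall and base thickness of 8 mm. The base is a full 503×347 slab on the floor; four walls sit on top of the base. The front and back walls (the −y and +y sides) span the full width; the two side walls fit between them.


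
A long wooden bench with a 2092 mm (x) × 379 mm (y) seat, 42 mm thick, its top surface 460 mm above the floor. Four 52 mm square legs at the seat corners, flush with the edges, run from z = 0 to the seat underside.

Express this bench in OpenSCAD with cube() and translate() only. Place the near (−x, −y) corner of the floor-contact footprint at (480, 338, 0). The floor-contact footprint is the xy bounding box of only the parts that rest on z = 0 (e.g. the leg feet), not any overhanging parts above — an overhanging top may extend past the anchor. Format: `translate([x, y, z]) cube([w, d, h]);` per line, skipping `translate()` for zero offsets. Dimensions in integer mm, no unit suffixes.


// leg_h = 460 − 42 = 418
translate([480, 338, 418]) cube([2092, 379, 42]);
translate([480, 338, 0]) cube([52, 52, 418]);
translate([480, 665, 0]) cube([52, 52, 418]);
translate([2520, 338, 0]) cube([52, 52, 418]);
translate([2520, 665, 0]) cube([52, 52, 418]);


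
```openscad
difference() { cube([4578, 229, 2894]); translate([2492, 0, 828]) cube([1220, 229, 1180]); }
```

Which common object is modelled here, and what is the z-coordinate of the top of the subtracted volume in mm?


A wall with a window opening. The window head height is 2008 mm.

A wall with a rectangular opening subtracted — a window. Sill at z = 828, opening 1180 mm tall, so the head is at 828 + 1180 = 2008 mm.


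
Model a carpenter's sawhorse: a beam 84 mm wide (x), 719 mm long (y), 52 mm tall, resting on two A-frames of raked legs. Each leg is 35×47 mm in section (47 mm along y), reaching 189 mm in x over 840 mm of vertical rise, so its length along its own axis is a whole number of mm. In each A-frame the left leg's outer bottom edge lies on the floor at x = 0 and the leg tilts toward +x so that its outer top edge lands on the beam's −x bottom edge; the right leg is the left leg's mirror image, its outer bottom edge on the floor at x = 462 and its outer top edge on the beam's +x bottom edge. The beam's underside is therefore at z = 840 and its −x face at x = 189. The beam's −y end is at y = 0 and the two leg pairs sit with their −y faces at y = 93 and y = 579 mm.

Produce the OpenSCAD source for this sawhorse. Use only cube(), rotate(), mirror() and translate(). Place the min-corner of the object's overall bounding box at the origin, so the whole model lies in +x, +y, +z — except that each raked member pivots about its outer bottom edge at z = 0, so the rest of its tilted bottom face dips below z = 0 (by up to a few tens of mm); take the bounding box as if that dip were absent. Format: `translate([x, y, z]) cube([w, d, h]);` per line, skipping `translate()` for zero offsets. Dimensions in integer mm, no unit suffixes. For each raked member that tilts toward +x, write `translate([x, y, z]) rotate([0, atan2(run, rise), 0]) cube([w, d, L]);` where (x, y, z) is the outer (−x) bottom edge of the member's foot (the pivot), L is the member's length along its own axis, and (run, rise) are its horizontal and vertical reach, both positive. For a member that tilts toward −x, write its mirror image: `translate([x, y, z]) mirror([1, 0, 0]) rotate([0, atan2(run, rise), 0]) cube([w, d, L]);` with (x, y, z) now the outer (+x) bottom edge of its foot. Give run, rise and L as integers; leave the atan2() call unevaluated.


// leg length = √(189² + 840²) = 861
// right-leg outer foot x = 2·189 + 84 = 462
// beam min-corner = (189, 0, 840)
translate([189, 0, 840]) cube([84, 719, 52]);
translate([0, 93, 0]) rotate([0, atan2(189, 840), 0]) cube([35, 47, 861]);
translate([462, 93, 0]) mirror([1, 0, 0]) rotate([0, atan2(189, 840), 0]) cube([35, 47, 861]);
translate([0, 579, 0]) rotate([0, atan2(189, 840), 0]) cube([35, 47, 861]);
translate([462, 579, 0]) mirror([1, 0, 0]) rotate([0, atan2(189, 840), 0]) cube([35, 47, 861]);


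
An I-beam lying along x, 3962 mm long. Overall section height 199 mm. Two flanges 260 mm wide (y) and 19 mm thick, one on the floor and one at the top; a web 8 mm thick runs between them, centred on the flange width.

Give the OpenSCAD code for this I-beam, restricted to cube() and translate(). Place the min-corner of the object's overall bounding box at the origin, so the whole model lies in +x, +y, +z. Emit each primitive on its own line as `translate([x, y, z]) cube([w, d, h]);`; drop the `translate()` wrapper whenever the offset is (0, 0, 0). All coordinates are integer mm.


cube([3962, 260, 19]);
translate([0, 126, 19]) cube([3962, 8, 161]);
translate([0, 0, 180]) cube([3962, 260, 19]);


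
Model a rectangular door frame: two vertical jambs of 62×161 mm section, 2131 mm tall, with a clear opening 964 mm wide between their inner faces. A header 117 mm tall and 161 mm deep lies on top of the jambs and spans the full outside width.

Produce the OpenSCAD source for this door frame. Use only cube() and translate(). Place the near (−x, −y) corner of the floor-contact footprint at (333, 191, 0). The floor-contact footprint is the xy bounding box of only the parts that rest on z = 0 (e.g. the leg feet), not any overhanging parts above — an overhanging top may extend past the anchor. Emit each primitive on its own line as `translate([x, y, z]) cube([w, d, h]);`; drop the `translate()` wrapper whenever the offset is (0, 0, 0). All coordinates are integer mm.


translate([333, 191, 0]) cube([62, 161, 2131]);
translate([1359, 191, 0]) cube([62, 161, 2131]);
translate([333, 191, 2131]) cube([1088, 161, 117]);


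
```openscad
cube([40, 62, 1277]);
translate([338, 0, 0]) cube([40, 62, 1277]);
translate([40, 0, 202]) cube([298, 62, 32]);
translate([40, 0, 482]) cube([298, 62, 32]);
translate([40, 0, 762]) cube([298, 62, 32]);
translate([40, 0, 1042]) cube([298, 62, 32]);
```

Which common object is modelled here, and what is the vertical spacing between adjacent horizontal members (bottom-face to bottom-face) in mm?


A ladder. The rung spacing is 280 mm.

Two tall 40×62 posts with 4 short bars between them — a ladder. Adjacent rungs sit at z = 202 and z = 482, so the spacing is 482 − 202 = 280 mm.


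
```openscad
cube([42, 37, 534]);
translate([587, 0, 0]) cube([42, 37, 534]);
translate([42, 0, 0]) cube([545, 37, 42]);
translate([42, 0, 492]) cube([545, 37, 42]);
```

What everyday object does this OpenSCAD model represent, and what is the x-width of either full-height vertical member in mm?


A picture frame. The border width is 42 mm.

Four thin pieces enclosing a rectangular opening — a picture frame. The two full-height stiles are 534 mm tall; the top rail sits at z = 492 and is 42 mm tall, so the border above the opening is 534 − 492 = 42 mm, matching the stile x-width.


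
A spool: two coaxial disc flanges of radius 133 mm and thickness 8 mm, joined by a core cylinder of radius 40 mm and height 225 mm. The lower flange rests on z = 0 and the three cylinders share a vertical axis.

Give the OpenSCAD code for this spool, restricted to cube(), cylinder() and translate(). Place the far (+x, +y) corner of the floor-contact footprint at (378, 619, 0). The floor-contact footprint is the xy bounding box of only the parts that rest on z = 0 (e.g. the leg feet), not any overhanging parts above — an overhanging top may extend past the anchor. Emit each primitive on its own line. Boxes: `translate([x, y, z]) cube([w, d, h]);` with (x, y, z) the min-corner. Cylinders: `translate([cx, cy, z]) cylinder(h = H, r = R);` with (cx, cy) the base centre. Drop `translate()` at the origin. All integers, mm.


translate([245, 486, 0]) cylinder(h = 8, r = 133);
translate([245, 486, 8]) cylinder(h = 225, r = 40);
translate([245, 486, 233]) cylinder(h = 8, r = 133);


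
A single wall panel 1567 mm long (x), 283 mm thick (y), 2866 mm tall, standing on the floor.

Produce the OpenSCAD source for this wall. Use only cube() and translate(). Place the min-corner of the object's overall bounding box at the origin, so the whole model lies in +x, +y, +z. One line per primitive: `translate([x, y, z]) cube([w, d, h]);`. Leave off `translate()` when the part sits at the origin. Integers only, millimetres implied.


cube([1567, 283, 2866]);


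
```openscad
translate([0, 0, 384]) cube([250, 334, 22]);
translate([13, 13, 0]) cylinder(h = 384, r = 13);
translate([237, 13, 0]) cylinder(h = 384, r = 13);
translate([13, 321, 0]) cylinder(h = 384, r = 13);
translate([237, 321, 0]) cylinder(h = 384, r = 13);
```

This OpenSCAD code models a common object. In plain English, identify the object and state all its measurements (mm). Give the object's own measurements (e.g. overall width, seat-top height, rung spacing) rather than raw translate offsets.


A simple wooden stool: a rectangular seat 250 mm (x) by 334 mm (y), 22 mm thick, top face at z = 406 mm, on four round legs, each 26 mm in diameter. The legs rest on z = 0, each leg's axis is inset half a diameter from the nearest pair of seat edges (so the leg's bounding box is flush with the corner).


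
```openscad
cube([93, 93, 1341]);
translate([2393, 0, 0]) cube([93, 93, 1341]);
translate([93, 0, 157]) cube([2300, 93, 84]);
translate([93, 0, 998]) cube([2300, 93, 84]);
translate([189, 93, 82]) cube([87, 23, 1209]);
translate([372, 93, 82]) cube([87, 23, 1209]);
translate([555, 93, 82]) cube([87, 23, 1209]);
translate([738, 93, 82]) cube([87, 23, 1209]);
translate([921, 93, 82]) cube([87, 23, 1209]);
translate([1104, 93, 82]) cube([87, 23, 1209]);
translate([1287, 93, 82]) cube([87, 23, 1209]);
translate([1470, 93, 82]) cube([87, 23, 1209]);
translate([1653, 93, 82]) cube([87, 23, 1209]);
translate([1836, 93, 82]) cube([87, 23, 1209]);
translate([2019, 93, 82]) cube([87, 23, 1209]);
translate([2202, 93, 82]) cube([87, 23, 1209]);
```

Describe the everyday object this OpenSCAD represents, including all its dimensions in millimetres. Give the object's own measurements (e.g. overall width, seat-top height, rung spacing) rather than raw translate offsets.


A fence section. Two 93×93 mm posts, 1341 mm tall, stand on the floor with a clear span of 2300 mm between their inner faces. Two horizontal rails of 93×84 mm section span the gap between the posts with their undersides at z = 157 mm and z = 998 mm, flush with the posts' −y face. 12 pickets, each 87 mm wide, 23 mm thick and 1209 mm tall, are fixed to the +y face of the rails with their bottoms at z = 82 mm, spaced across the span with a 96 mm gap after the −x post and between neighbouring pickets, with 104 mm left before the +x post.


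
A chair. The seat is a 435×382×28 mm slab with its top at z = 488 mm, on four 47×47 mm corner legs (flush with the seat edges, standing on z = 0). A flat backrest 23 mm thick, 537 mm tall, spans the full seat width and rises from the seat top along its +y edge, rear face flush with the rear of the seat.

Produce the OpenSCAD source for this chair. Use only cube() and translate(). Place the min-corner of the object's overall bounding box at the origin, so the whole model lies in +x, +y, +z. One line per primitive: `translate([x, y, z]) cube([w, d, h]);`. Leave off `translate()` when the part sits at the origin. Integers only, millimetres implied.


translate([0, 0, 460]) cube([435, 382, 28]);
cube([47, 47, 460]);
translate([388, 0, 0]) cube([47, 47, 460]);
translate([0, 335, 0]) cube([47, 47, 460]);
translate([388, 335, 0]) cube([47, 47, 460]);
translate([0, 359, 488]) cube([435, 23, 537]);


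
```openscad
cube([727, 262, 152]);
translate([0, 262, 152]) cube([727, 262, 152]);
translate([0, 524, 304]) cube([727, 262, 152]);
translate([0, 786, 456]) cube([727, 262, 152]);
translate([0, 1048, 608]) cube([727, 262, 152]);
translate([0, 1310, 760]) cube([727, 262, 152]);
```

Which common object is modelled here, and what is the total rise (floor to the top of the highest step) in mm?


A staircase. The total rise is 912 mm.

6 identical blocks, each offset up and back from the previous — a staircase. Each step is 152 mm tall and there are 6 of them, so the total rise is 6 × 152 = 912 mm.


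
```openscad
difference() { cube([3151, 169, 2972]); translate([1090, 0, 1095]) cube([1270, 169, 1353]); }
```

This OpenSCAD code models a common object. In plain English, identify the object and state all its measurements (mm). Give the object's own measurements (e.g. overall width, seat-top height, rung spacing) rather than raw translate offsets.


A wall 3151 mm long (x), 169 mm thick (y), 2972 mm tall, with a rectangular window opening cut through it. The opening is 1270 mm wide and 1353 mm tall; its sill is at z = 1095 mm and its near (−x) edge is 1090 mm from the wall's −x end. The opening passes through the full wall thickness.


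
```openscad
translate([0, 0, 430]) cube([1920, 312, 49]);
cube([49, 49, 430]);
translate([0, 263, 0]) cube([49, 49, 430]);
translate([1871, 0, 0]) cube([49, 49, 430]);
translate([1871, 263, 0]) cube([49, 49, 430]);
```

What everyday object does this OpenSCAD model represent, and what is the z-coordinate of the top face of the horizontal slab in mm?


A bench. The seat-top height is 479 mm.

A long slab on four corner posts — a bench. The slab sits at z = 430 with thickness 49, so the top is 430 + 49 = 479 mm.


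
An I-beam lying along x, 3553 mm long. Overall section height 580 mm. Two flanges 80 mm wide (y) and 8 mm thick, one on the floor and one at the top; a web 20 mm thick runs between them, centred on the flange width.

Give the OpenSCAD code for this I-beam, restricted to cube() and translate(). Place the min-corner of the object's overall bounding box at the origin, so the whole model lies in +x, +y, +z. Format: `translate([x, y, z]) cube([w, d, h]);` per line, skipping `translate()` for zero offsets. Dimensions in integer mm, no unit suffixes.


cube([3553, 80, 8]);
translate([0, 30, 8]) cube([3553, 20, 564]);
translate([0, 0, 572]) cube([3553, 80, 8]);


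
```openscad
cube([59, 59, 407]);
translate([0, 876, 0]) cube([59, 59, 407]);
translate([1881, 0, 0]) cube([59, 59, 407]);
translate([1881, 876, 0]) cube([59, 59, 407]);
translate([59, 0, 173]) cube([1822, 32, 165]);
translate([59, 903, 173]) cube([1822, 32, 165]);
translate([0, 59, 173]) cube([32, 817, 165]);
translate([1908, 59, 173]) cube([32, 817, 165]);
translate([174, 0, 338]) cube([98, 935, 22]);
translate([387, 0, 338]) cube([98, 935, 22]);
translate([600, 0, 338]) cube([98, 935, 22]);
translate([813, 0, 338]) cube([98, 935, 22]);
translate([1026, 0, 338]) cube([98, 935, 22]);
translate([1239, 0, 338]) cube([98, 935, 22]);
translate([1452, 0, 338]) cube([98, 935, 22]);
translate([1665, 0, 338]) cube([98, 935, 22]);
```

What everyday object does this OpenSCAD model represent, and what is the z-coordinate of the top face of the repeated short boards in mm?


A bed frame. The slat-top height is 360 mm.

Four posts, four rails, and a row of slats — a bed frame. Slats sit on the rails at z = 173 + 165 = 338; with slat thickness 22, the top is 360 mm.


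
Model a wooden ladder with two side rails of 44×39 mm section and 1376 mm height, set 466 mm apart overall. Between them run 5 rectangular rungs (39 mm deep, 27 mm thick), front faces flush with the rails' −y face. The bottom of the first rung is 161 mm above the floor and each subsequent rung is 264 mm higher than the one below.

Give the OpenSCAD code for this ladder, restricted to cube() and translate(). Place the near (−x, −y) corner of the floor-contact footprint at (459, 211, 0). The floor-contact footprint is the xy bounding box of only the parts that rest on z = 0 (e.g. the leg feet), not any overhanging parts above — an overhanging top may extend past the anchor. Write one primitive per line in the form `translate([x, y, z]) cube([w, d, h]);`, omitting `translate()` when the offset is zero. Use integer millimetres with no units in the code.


// rung span = 466 - 2*44 = 378
// rung[k] z = 161 + k*264
translate([459, 211, 0]) cube([44, 39, 1376]);
translate([881, 211, 0]) cube([44, 39, 1376]);
translate([503, 211, 161]) cube([378, 39, 27]);
translate([503, 211, 425]) cube([378, 39, 27]);
translate([503, 211, 689]) cube([378, 39, 27]);
translate([503, 211, 953]) cube([378, 39, 27]);
translate([503, 211, 1217]) cube([378, 39, 27]);


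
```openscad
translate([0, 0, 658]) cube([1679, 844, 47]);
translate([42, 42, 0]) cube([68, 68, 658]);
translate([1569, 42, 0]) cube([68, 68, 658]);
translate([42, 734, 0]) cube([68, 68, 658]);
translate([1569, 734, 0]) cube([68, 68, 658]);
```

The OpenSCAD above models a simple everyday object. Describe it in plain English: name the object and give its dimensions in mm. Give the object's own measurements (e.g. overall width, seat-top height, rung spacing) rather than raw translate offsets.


A rectangular dining table. The top is 1679×844×47 mm with its upper surface at z = 705 mm. It stands on four 68×68 mm square legs, each inset 42 mm from the nearest pair of top edges, running from the floor to the underside of the top.


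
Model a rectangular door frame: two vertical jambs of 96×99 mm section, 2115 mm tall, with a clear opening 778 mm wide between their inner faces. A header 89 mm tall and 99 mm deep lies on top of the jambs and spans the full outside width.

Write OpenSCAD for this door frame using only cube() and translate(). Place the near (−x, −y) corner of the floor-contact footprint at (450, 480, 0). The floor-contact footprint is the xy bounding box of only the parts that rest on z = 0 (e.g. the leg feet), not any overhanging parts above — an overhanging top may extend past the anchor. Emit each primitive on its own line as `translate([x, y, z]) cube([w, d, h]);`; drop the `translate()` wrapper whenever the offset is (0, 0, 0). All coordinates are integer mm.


translate([450, 480, 0]) cube([96, 99, 2115]);
translate([1324, 480, 0]) cube([96, 99, 2115]);
translate([450, 480, 2115]) cube([970, 99, 89]);


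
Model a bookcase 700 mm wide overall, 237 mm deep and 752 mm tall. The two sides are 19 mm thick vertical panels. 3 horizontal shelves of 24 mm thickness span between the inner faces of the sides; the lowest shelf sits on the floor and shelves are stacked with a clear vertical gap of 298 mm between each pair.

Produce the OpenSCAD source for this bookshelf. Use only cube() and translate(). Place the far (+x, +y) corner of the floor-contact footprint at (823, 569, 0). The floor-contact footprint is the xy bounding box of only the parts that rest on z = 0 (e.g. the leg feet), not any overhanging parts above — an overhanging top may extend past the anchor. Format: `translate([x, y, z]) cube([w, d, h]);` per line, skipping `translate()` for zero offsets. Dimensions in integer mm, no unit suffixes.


translate([123, 332, 0]) cube([19, 237, 752]);
translate([804, 332, 0]) cube([19, 237, 752]);
translate([142, 332, 0]) cube([662, 237, 24]);
translate([142, 332, 322]) cube([662, 237, 24]);
translate([142, 332, 644]) cube([662, 237, 24]);


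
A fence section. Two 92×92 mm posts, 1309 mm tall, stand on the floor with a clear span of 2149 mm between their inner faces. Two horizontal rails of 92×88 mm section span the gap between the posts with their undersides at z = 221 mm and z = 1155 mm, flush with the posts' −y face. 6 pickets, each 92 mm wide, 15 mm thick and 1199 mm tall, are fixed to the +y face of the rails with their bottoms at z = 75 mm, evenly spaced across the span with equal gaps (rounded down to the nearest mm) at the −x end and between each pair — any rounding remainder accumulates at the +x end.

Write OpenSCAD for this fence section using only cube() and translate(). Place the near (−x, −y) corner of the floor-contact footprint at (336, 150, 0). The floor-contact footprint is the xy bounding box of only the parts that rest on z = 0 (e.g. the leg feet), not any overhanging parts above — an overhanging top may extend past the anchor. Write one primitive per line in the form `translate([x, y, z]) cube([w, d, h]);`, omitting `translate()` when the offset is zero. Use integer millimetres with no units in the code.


translate([336, 150, 0]) cube([92, 92, 1309]);
translate([2577, 150, 0]) cube([92, 92, 1309]);
translate([428, 150, 221]) cube([2149, 92, 88]);
translate([428, 150, 1155]) cube([2149, 92, 88]);
translate([656, 242, 75]) cube([92, 15, 1199]);
translate([976, 242, 75]) cube([92, 15, 1199]);
translate([1296, 242, 75]) cube([92, 15, 1199]);
translate([1616, 242, 75]) cube([92, 15, 1199]);
translate([1936, 242, 75]) cube([92, 15, 1199]);
translate([2256, 242, 75]) cube([92, 15, 1199]);


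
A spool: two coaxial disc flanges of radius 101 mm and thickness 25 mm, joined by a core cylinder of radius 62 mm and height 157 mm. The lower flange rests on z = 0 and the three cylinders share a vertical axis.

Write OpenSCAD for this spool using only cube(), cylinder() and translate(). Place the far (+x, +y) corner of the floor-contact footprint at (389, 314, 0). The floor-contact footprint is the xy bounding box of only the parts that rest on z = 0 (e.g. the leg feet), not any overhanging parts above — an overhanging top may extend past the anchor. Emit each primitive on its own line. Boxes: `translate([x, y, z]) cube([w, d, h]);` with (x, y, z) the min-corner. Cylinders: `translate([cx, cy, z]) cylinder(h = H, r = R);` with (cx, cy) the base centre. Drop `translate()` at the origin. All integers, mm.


translate([288, 213, 0]) cylinder(h = 25, r = 101);
translate([288, 213, 25]) cylinder(h = 157, r = 62);
translate([288, 213, 182]) cylinder(h = 25, r = 101);


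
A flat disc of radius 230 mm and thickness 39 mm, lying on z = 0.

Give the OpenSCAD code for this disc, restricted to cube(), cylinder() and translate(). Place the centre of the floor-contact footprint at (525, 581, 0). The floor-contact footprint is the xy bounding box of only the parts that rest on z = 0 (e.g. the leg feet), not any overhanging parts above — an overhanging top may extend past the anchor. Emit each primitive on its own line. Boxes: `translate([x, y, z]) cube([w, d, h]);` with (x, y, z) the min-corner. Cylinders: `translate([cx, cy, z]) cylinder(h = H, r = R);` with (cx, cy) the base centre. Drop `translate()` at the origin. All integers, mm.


translate([525, 581, 0]) cylinder(h = 39, r = 230);


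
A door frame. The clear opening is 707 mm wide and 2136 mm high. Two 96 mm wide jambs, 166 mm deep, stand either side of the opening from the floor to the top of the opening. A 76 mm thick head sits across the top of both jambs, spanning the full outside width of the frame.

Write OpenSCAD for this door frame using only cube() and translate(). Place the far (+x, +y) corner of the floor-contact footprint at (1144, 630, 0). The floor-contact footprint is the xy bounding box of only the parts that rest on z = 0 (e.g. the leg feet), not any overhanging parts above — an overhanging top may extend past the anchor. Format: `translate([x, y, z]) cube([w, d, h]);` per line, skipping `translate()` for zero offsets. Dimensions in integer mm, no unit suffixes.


translate([245, 464, 0]) cube([96, 166, 2136]);
translate([1048, 464, 0]) cube([96, 166, 2136]);
translate([245, 464, 2136]) cube([899, 166, 76]);


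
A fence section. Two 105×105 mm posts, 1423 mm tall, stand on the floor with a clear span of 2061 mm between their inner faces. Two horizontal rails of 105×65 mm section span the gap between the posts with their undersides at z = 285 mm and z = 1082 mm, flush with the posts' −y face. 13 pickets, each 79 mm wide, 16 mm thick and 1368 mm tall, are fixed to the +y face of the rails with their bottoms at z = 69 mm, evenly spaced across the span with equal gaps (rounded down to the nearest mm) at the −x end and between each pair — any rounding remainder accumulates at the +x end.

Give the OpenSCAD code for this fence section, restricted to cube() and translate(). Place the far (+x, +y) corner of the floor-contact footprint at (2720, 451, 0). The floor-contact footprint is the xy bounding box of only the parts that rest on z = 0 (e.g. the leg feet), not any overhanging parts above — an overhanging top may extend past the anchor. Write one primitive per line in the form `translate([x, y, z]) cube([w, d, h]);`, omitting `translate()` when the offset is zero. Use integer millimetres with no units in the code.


translate([449, 346, 0]) cube([105, 105, 1423]);
translate([2615, 346, 0]) cube([105, 105, 1423]);
translate([554, 346, 285]) cube([2061, 105, 65]);
translate([554, 346, 1082]) cube([2061, 105, 65]);
translate([627, 451, 69]) cube([79, 16, 1368]);
translate([779, 451, 69]) cube([79, 16, 1368]);
translate([931, 451, 69]) cube([79, 16, 1368]);
translate([1083, 451, 69]) cube([79, 16, 1368]);
translate([1235, 451, 69]) cube([79, 16, 1368]);
translate([1387, 451, 69]) cube([79, 16, 1368]);
translate([1539, 451, 69]) cube([79, 16, 1368]);
translate([1691, 451, 69]) cube([79, 16, 1368]);
translate([1843, 451, 69]) cube([79, 16, 1368]);
translate([1995, 451, 69]) cube([79, 16, 1368]);
translate([2147, 451, 69]) cube([79, 16, 1368]);
translate([2299, 451, 69]) cube([79, 16, 1368]);
translate([2451, 451, 69]) cube([79, 16, 1368]);


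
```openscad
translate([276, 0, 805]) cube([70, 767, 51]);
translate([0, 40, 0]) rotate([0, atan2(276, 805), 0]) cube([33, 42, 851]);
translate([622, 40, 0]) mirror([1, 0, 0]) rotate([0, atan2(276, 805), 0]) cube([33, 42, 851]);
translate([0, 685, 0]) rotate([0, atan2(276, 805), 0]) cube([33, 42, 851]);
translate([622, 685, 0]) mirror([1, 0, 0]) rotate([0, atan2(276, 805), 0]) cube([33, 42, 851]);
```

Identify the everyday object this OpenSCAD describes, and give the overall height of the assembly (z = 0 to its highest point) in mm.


A sawhorse. The overall height is 856 mm.

A beam across two mirrored pairs of raked legs — a sawhorse. The beam's underside is at z = 805 (matching the legs' vertical rise in atan2(276, 805)) and the beam is 51 mm tall, so its top is at 805 + 51 = 856 mm. The raked legs top out at the beam's underside, so that is the highest point.


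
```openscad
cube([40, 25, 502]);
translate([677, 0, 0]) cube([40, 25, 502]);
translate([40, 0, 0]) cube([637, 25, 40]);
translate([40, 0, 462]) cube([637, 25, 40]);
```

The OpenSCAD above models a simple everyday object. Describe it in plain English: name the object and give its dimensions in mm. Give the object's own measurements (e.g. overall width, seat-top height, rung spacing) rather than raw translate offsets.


A rectangular picture frame lying in the x–z plane (depth along y). The opening is 637 mm wide (x) by 422 mm tall (z), surrounded by a border 40 mm wide on all four sides. The frame is 25 mm deep and is made of two full-height vertical stiles with two horizontal rails fitted between them.
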